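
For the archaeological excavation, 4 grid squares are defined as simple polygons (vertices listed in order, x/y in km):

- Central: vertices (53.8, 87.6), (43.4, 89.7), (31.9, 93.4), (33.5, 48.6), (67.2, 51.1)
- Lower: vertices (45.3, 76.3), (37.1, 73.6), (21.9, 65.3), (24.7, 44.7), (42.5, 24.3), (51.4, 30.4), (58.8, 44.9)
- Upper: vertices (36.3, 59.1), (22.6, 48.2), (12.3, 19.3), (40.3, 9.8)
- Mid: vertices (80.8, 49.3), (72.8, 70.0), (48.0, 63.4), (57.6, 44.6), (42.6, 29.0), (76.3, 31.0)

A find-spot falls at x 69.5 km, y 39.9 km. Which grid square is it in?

Mid

Cast a ray rightward from (69.5, 39.9). For each polygon, the edges (by vertex number in listed order) whose endpoints lie on opposite sides of y = 39.9, where each meets that height, and whether that is right or left of the point:
Central: no edge straddles that height → 0 crossings.
Lower: 4–5 at x≈28.89 (left), 6–7 at x≈56.25 (left) → 0 crossings.
Upper: 2–3 at x≈19.64 (left), 4–1 at x≈37.86 (left) → 0 crossings.
Mid: 4–5 at x≈53.08 (left), 6–1 at x≈78.49 (right) → 1 crossing.
Only Mid has an odd count, so the point is inside Mid.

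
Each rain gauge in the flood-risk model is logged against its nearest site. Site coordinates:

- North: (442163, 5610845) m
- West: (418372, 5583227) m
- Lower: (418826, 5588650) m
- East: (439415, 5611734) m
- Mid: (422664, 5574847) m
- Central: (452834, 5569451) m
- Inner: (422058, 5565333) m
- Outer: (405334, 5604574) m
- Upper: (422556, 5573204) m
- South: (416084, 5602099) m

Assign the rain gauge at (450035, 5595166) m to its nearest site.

Squared distances to each site:
North: 307799425.000; West: 1145085290.000; Lower: 1016459937.000; East: 387283024.000; Mid: 1162033402.000; Central: 669095626.000; Inner: 1672720418.000; Outer: 2086689865.000; Upper: 1237424885.000; South: 1200736890.000.
Minimum at North.

North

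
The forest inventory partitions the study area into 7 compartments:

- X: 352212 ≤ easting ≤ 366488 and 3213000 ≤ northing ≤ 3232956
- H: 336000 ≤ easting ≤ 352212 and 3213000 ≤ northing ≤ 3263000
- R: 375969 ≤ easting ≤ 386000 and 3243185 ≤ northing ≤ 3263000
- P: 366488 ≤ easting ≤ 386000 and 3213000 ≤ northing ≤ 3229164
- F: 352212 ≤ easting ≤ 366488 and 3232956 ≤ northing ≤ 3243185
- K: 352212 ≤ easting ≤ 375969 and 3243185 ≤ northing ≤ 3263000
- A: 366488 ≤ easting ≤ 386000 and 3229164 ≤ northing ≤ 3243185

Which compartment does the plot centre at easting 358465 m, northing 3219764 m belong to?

X

The point has easting = 358465 and northing = 3219764.
Only X satisfies 352212 ≤ easting ≤ 366488 and 3213000 ≤ northing ≤ 3232956.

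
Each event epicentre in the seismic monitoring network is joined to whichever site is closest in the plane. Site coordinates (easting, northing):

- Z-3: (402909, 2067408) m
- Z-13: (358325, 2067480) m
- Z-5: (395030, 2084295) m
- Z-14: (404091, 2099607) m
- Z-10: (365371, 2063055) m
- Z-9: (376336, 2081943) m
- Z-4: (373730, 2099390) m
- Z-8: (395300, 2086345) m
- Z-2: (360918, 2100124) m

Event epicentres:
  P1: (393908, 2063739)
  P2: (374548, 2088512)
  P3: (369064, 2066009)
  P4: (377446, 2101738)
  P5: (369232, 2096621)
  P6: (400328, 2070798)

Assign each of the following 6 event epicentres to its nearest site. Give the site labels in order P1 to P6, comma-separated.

P1 → Z-3 (d²=94479562.00)
P2 → Z-9 (d²=46348705.00)
P3 → Z-10 (d²=22364365.00)
P4 → Z-4 (d²=19321760.00)
P5 → Z-4 (d²=27899365.00)
P6 → Z-3 (d²=18153661.00)

Z-3, Z-9, Z-10, Z-4, Z-4, Z-3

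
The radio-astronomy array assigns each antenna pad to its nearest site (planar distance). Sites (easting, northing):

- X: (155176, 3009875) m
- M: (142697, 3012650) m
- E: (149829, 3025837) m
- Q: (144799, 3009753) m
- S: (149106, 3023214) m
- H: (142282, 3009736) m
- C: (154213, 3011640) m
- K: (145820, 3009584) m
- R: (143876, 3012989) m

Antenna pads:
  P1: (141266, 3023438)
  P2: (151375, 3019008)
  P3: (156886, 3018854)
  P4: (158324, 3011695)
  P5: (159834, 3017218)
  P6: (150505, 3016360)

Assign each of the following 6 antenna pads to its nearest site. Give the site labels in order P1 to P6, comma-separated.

P1 → S (d²=61515776.00)
P2 → S (d²=22838797.00)
P3 → C (d²=59186725.00)
P4 → X (d²=13222304.00)
P5 → C (d²=62709725.00)
P6 → C (d²=36027664.00)

S, S, C, X, C, C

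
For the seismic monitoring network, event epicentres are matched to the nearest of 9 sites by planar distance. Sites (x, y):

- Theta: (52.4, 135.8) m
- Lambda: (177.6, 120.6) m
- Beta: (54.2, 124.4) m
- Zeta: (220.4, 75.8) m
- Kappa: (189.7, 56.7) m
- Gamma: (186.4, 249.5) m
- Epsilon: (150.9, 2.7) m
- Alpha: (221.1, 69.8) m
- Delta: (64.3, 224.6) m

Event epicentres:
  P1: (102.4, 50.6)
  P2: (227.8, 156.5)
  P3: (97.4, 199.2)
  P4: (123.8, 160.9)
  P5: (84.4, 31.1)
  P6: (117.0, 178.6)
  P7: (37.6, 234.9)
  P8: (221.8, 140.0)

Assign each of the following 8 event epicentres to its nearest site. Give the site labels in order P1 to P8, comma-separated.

Epsilon, Lambda, Delta, Lambda, Epsilon, Delta, Delta, Lambda

P1 → Epsilon (d²=4646.66)
P2 → Lambda (d²=3808.85)
P3 → Delta (d²=1740.77)
P4 → Lambda (d²=4518.53)
P5 → Epsilon (d²=5228.81)
P6 → Delta (d²=4893.29)
P7 → Delta (d²=818.98)
P8 → Lambda (d²=2330.00)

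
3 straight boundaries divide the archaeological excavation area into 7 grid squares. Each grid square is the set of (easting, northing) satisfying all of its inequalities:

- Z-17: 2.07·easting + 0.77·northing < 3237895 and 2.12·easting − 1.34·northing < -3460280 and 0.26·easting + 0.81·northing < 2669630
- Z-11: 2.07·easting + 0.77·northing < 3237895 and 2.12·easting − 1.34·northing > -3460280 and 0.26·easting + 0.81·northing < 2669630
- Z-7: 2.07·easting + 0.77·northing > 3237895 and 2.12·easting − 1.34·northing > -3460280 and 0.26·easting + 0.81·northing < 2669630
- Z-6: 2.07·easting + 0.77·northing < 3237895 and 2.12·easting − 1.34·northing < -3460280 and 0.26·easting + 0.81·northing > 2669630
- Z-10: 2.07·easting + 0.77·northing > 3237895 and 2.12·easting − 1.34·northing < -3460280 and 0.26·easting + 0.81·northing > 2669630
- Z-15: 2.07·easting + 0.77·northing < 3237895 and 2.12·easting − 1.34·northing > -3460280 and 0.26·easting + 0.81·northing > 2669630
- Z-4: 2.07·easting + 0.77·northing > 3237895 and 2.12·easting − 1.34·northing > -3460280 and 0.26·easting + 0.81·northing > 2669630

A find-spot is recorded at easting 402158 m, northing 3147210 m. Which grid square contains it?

2.07·402158 + 0.77·3147210 = 3255818.760, which is > 3237895
2.12·402158 − 1.34·3147210 = -3364686.440, which is > -3460280
0.26·402158 + 0.81·3147210 = 2653801.180, which is < 2669630
This sign pattern matches Z-7.

Z-7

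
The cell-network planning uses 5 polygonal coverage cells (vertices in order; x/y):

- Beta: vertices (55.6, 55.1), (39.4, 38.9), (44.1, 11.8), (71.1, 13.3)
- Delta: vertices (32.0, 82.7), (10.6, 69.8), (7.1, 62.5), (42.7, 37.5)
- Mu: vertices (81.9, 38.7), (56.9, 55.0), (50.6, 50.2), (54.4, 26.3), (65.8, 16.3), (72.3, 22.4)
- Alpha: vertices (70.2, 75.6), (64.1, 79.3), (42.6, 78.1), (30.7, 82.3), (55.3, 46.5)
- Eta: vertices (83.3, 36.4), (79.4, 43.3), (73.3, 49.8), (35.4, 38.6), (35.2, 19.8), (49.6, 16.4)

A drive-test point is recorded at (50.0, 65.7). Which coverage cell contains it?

Alpha

Cast a ray rightward from (50.0, 65.7). For each polygon, the edges (by vertex number in listed order) whose endpoints lie on opposite sides of y = 65.7, where each meets that height, and whether that is right or left of the point:
Beta: no edge straddles that height → 0 crossings.
Delta: 2–3 at x≈8.63 (left), 4–1 at x≈36.02 (left) → 0 crossings.
Mu: no edge straddles that height → 0 crossings.
Alpha: 4–5 at x≈42.11 (left), 5–1 at x≈65.13 (right) → 1 crossing.
Eta: no edge straddles that height → 0 crossings.
Only Alpha has an odd count, so the point is inside Alpha.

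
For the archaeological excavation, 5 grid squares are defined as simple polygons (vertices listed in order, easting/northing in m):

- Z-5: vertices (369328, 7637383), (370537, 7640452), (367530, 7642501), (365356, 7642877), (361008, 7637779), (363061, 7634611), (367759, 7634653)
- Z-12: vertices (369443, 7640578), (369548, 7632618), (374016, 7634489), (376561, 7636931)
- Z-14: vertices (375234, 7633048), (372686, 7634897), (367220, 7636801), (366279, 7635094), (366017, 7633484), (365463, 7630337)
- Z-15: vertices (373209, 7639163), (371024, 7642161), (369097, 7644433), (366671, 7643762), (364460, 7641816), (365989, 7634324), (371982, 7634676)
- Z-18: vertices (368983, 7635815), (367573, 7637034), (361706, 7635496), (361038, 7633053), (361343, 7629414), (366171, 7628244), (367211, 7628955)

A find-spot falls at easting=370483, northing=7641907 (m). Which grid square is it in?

Cast a ray rightward from (370483, 7641907). For each polygon, the edges (by vertex number in listed order) whose endpoints lie on opposite sides of northing = 7641907, where each meets that height, and whether that is right or left of the point:
Z-5: 2–3 at easting≈368401.7 (left), 4–5 at easting≈364528.7 (left) → 0 crossings.
Z-12: no edge straddles that height → 0 crossings.
Z-14: no edge straddles that height → 0 crossings.
Z-15: 1–2 at easting≈371209.1 (right), 4–5 at easting≈364563.4 (left) → 1 crossing.
Z-18: no edge straddles that height → 0 crossings.
Only Z-15 has an odd count, so the point is inside Z-15.

Z-15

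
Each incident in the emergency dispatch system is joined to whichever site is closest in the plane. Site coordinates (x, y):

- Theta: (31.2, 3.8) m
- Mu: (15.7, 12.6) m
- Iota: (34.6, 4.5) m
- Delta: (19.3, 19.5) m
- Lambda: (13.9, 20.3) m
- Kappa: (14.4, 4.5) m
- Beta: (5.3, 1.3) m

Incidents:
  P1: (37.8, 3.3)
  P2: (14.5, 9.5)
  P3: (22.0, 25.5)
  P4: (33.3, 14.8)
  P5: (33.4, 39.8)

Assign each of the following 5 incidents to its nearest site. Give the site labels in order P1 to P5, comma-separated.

Iota, Mu, Delta, Iota, Delta

P1 → Iota (d²=11.68)
P2 → Mu (d²=11.05)
P3 → Delta (d²=43.29)
P4 → Iota (d²=107.78)
P5 → Delta (d²=610.90)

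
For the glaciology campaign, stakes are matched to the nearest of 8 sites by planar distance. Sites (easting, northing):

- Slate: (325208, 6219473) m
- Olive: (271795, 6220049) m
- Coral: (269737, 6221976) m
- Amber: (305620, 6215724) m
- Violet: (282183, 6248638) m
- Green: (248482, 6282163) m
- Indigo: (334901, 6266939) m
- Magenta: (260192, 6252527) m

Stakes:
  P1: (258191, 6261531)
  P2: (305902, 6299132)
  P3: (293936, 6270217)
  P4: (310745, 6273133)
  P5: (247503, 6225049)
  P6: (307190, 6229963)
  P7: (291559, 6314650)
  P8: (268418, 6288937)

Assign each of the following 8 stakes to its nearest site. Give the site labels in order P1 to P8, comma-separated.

Magenta, Indigo, Violet, Indigo, Coral, Amber, Green, Green

P1 → Magenta (d²=85076017.00)
P2 → Indigo (d²=1877331250.00)
P3 → Violet (d²=603786250.00)
P4 → Indigo (d²=621877972.00)
P5 → Coral (d²=503794085.00)
P6 → Amber (d²=205214021.00)
P7 → Green (d²=2911033098.00)
P8 → Green (d²=443331172.00)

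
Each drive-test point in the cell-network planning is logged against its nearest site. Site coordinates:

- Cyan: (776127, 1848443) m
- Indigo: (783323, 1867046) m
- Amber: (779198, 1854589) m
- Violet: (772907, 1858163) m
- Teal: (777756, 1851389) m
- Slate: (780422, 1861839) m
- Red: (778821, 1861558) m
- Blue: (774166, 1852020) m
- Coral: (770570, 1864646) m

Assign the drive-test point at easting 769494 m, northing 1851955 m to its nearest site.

Squared distances to each site:
Cyan: 56330833.000; Indigo: 418979522.000; Amber: 101105572.000; Violet: 50187833.000; Teal: 68581000.000; Slate: 217114640.000; Red: 179210538.000; Blue: 21831809.000; Coral: 162219257.000.
Minimum at Blue.

Blue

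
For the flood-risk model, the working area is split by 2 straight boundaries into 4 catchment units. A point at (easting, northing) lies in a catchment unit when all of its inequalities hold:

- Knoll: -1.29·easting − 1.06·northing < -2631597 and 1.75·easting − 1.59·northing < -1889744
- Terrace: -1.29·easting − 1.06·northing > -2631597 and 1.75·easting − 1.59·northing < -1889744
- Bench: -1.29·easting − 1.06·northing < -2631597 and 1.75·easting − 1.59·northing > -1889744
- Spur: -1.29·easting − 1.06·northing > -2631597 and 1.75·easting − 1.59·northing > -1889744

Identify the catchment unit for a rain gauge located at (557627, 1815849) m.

Knoll

-1.29·557627 − 1.06·1815849 = -2644138.770, which is < -2631597
1.75·557627 − 1.59·1815849 = -1911352.660, which is < -1889744
This sign pattern matches Knoll.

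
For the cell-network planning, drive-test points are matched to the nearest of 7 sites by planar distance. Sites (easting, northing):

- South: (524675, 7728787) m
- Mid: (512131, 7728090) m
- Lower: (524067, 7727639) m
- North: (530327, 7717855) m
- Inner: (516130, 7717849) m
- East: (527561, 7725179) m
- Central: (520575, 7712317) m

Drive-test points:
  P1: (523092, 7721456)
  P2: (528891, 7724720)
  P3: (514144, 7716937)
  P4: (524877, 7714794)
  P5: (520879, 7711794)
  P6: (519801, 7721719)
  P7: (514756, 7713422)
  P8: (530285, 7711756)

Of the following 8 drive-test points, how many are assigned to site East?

P1 → East
P2 → East
P3 → Inner
P4 → Central
P5 → Central
P6 → Inner
P7 → Inner
P8 → North
2 of the 8 go to East.

2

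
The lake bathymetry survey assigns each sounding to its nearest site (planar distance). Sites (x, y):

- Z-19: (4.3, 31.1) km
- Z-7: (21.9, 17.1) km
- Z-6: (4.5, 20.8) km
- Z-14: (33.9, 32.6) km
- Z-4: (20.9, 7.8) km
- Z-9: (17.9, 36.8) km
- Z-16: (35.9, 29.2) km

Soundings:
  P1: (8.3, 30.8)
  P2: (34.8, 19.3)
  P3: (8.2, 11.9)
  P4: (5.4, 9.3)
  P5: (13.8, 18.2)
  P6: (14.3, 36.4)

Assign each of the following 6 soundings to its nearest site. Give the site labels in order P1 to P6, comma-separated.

Z-19, Z-16, Z-6, Z-6, Z-7, Z-9

P1 → Z-19 (d²=16.09)
P2 → Z-16 (d²=99.22)
P3 → Z-6 (d²=92.90)
P4 → Z-6 (d²=133.06)
P5 → Z-7 (d²=66.82)
P6 → Z-9 (d²=13.12)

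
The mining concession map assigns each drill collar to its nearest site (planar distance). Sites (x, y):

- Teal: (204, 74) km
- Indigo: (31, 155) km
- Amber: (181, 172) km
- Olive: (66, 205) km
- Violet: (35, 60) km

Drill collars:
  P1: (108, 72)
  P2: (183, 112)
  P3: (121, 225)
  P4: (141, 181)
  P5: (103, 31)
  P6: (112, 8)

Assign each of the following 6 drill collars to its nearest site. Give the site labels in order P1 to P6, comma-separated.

P1 → Violet (d²=5473.00)
P2 → Teal (d²=1885.00)
P3 → Olive (d²=3425.00)
P4 → Amber (d²=1681.00)
P5 → Violet (d²=5465.00)
P6 → Violet (d²=8633.00)

Violet, Teal, Olive, Amber, Violet, Violet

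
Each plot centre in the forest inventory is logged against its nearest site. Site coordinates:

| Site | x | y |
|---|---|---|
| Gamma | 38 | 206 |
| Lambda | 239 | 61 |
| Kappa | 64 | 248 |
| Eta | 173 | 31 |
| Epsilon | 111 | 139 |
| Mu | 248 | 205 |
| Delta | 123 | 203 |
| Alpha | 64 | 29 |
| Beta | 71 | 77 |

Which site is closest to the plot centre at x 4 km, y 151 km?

Squared distances to each site:
Gamma: 4181.000; Lambda: 63325.000; Kappa: 13009.000; Eta: 42961.000; Epsilon: 11593.000; Mu: 62452.000; Delta: 16865.000; Alpha: 18484.000; Beta: 9965.000.
Minimum at Gamma.

Gamma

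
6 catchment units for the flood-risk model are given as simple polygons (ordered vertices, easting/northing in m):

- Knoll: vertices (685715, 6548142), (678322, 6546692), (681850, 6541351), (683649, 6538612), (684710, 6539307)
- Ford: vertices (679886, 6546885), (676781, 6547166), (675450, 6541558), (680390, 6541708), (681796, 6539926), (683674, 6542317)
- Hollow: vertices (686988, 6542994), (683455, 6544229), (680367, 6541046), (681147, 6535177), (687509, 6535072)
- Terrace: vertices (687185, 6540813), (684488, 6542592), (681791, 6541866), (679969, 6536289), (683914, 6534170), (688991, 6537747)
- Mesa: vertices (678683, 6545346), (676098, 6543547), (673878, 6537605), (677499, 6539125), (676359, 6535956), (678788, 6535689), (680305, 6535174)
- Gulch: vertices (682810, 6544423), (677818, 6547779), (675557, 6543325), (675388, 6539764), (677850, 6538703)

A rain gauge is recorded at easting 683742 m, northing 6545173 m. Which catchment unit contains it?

Knoll

Cast a ray rightward from (683742, 6545173). For each polygon, the edges (by vertex number in listed order) whose endpoints lie on opposite sides of northing = 6545173, where each meets that height, and whether that is right or left of the point:
Knoll: 2–3 at easting≈679325.4 (left), 5–1 at easting≈685377.3 (right) → 1 crossing.
Ford: 2–3 at easting≈676308.0 (left), 6–1 at easting≈681305.7 (left) → 0 crossings.
Hollow: no edge straddles that height → 0 crossings.
Terrace: no edge straddles that height → 0 crossings.
Mesa: 1–2 at easting≈678434.4 (left), 7–1 at easting≈678710.6 (left) → 0 crossings.
Gulch: 1–2 at easting≈681694.4 (left), 2–3 at easting≈676495.1 (left) → 0 crossings.
Only Knoll has an odd count, so the point is inside Knoll.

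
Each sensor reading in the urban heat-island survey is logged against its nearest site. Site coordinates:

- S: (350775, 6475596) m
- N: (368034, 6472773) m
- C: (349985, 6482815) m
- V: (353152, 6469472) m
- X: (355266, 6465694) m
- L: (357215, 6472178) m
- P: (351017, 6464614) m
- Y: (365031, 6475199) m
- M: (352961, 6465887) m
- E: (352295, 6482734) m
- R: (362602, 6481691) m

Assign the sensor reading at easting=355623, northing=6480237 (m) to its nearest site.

E

Squared distances to each site:
S: 45041985.000; N: 209744217.000; C: 38433128.000; V: 121991066.000; X: 211626298.000; L: 67481945.000; P: 265293365.000; Y: 113891908.000; M: 213008744.000; E: 17310593.000; R: 50820557.000.
Minimum at E.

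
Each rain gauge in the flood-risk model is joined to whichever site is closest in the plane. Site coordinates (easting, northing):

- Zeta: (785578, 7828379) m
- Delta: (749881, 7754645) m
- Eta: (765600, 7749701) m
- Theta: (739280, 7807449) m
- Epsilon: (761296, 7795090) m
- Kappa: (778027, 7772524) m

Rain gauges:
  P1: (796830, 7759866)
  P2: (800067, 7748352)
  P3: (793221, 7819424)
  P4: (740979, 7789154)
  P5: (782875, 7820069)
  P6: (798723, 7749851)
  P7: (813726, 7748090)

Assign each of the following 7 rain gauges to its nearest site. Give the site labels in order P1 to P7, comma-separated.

P1 → Kappa (d²=513777773.00)
P2 → Kappa (d²=1070047184.00)
P3 → Zeta (d²=138607474.00)
P4 → Theta (d²=337593626.00)
P5 → Zeta (d²=76362309.00)
P6 → Kappa (d²=942389345.00)
P7 → Kappa (d²=1871438957.00)

Kappa, Kappa, Zeta, Theta, Zeta, Kappa, Kappa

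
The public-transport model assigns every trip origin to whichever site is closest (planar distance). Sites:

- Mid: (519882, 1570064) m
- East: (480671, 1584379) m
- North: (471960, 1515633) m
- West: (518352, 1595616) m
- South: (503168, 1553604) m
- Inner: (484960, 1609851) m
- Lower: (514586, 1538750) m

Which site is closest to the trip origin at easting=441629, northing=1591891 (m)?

Squared distances to each site:
Mid: 6599949938.000; East: 1580707908.000; North: 6735252125.000; West: 5900294354.000; South: 5252942890.000; Inner: 2200137161.000; Lower: 8146689730.000.
Minimum at East.

East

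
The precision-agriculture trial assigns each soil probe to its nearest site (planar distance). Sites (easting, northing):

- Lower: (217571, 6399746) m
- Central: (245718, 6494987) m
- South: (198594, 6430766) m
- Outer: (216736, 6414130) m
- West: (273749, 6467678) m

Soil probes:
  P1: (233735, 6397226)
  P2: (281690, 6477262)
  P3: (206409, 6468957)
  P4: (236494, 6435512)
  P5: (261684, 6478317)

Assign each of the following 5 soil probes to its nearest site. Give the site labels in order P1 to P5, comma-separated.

P1 → Lower (d²=267625296.00)
P2 → West (d²=154912537.00)
P3 → South (d²=1519626706.00)
P4 → Outer (d²=847568488.00)
P5 → West (d²=258752546.00)

Lower, West, South, Outer, West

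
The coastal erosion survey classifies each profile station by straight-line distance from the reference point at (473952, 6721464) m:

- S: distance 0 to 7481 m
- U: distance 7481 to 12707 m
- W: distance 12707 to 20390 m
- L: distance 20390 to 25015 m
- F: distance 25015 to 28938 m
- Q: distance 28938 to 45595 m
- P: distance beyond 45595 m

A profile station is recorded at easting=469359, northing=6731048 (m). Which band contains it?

Distance = √((469359−473952)² + (6731048−6721464)²) = √(21095649.000 + 91853056.000) = 10627.733 m.
7481 ≤ 10627.733 < 12707 → U.

U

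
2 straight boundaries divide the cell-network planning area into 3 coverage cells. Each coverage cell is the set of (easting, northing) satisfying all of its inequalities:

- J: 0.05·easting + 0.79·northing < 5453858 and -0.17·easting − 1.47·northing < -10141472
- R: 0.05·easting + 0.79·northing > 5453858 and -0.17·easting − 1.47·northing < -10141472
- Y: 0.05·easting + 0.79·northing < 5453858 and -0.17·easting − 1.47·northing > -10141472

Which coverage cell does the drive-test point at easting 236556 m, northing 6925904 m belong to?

0.05·236556 + 0.79·6925904 = 5483291.960, which is > 5453858
-0.17·236556 − 1.47·6925904 = -10221293.400, which is < -10141472
This sign pattern matches R.

R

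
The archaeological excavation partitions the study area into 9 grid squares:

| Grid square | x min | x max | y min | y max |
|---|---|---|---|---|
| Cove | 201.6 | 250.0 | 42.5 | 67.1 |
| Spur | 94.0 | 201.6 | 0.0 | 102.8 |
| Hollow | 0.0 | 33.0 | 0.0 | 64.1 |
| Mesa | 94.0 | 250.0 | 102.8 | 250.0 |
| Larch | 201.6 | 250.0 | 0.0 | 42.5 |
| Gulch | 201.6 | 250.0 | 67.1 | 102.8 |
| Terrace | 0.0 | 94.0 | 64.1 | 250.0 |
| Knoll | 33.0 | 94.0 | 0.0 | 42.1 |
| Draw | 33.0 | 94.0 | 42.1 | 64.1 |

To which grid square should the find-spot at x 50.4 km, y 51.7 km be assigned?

The point has x = 50.4 and y = 51.7.
Only Draw satisfies 33.0 ≤ x ≤ 94.0 and 42.1 ≤ y ≤ 64.1.

Draw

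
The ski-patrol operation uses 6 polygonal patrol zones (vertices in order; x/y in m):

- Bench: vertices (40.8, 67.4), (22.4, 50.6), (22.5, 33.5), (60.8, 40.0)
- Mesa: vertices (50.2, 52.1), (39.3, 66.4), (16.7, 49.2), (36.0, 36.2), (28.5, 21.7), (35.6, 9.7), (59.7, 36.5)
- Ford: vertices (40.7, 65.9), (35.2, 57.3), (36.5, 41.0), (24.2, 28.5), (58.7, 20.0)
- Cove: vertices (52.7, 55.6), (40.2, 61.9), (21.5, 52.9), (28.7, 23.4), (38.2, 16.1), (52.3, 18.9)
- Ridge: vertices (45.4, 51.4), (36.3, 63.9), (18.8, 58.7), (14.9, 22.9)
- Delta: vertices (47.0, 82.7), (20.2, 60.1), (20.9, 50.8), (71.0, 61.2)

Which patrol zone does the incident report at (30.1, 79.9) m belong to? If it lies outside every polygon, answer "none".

none

Cast a ray rightward from (30.1, 79.9). For each polygon, the edges (by vertex number in listed order) whose endpoints lie on opposite sides of y = 79.9, where each meets that height, and whether that is right or left of the point:
Bench: no edge straddles that height → 0 crossings.
Mesa: no edge straddles that height → 0 crossings.
Ford: no edge straddles that height → 0 crossings.
Cove: no edge straddles that height → 0 crossings.
Ridge: no edge straddles that height → 0 crossings.
Delta: 1–2 at x≈43.68 (right), 4–1 at x≈50.13 (right) → 2 crossings.
All counts are even, so the point lies outside every listed polygon.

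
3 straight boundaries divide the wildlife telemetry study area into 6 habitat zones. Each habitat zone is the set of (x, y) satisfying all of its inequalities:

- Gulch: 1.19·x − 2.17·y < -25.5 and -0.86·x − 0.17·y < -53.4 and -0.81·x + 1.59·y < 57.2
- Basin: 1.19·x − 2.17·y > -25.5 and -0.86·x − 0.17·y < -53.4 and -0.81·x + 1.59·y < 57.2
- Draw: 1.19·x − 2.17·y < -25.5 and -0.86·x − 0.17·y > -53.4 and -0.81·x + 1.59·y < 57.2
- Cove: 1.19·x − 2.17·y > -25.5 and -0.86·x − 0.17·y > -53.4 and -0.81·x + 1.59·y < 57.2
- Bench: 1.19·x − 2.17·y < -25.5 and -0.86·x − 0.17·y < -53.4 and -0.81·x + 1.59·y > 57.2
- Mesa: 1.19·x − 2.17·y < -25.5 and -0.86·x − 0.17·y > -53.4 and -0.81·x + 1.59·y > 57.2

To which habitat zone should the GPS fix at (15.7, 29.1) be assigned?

1.19·15.7 − 2.17·29.1 = -44.464, which is < -25.5
-0.86·15.7 − 0.17·29.1 = -18.449, which is > -53.4
-0.81·15.7 + 1.59·29.1 = 33.552, which is < 57.2
This sign pattern matches Draw.

Draw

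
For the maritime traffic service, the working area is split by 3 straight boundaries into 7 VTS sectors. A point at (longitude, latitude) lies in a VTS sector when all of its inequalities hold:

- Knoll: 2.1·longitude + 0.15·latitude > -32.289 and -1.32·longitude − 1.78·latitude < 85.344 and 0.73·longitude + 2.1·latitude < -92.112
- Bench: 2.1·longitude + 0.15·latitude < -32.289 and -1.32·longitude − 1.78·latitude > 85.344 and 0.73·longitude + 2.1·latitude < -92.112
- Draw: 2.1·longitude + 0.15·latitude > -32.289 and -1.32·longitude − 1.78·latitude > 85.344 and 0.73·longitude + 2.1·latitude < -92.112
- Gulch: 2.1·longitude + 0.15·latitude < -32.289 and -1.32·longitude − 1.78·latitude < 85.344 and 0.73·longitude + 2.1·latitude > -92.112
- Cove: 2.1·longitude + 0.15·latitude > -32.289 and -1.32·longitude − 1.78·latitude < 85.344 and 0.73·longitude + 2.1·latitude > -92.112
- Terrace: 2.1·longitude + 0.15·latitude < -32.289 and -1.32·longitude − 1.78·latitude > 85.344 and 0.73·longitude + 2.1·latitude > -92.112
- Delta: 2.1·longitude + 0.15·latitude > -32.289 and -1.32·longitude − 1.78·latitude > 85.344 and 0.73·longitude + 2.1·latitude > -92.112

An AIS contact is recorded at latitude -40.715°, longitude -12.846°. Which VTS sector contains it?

2.1·-12.846 + 0.15·-40.715 = -33.084, which is < -32.289
-1.32·-12.846 − 1.78·-40.715 = 89.429, which is > 85.344
0.73·-12.846 + 2.1·-40.715 = -94.879, which is < -92.112
This sign pattern matches Bench.

Bench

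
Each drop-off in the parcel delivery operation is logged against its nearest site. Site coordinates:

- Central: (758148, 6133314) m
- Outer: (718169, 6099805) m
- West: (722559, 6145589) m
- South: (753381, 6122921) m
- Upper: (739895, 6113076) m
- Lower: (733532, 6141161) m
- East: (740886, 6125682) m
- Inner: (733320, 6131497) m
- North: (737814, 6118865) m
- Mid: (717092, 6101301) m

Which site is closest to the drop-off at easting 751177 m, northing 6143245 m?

Central

Squared distances to each site:
Central: 147219602.000; Outer: 2976561664.000; West: 824484260.000; South: 417922592.000; Upper: 1037452085.000; Lower: 315689081.000; East: 414363650.000; Inner: 456887953.000; North: 772954169.000; Mid: 2921086361.000.
Minimum at Central.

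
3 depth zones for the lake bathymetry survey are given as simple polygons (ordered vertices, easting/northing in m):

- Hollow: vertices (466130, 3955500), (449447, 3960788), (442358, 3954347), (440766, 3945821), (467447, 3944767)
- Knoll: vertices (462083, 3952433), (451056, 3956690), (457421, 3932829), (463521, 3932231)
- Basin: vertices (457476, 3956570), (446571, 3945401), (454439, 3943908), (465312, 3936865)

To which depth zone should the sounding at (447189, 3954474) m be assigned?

Cast a ray rightward from (447189, 3954474). For each polygon, the edges (by vertex number in listed order) whose endpoints lie on opposite sides of northing = 3954474, where each meets that height, and whether that is right or left of the point:
Hollow: 2–3 at easting≈442497.8 (left), 5–1 at easting≈466255.9 (right) → 1 crossing.
Knoll: 1–2 at easting≈456796.2 (right), 2–3 at easting≈451647.1 (right) → 2 crossings.
Basin: 1–2 at easting≈455429.5 (right), 4–1 at easting≈458309.5 (right) → 2 crossings.
Only Hollow has an odd count, so the point is inside Hollow.

Hollow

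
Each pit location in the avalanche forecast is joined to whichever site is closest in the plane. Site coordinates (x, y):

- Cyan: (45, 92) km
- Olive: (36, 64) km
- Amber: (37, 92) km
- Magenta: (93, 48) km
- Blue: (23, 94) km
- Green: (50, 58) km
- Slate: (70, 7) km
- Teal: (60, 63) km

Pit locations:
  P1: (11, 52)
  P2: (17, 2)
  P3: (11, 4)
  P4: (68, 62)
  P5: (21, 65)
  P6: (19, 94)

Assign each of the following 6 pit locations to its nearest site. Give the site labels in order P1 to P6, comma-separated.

P1 → Olive (d²=769.00)
P2 → Slate (d²=2834.00)
P3 → Slate (d²=3490.00)
P4 → Teal (d²=65.00)
P5 → Olive (d²=226.00)
P6 → Blue (d²=16.00)

Olive, Slate, Slate, Teal, Olive, Blue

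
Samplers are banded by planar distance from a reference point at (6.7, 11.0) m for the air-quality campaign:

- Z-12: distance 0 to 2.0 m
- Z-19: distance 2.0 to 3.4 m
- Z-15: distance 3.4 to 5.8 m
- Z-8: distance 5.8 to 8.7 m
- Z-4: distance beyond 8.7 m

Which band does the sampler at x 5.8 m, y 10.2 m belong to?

Distance = √((5.8−6.7)² + (10.2−11.0)²) = √(0.810 + 0.640) = 1.204 m.
0 ≤ 1.204 < 2.0 → Z-12.

Z-12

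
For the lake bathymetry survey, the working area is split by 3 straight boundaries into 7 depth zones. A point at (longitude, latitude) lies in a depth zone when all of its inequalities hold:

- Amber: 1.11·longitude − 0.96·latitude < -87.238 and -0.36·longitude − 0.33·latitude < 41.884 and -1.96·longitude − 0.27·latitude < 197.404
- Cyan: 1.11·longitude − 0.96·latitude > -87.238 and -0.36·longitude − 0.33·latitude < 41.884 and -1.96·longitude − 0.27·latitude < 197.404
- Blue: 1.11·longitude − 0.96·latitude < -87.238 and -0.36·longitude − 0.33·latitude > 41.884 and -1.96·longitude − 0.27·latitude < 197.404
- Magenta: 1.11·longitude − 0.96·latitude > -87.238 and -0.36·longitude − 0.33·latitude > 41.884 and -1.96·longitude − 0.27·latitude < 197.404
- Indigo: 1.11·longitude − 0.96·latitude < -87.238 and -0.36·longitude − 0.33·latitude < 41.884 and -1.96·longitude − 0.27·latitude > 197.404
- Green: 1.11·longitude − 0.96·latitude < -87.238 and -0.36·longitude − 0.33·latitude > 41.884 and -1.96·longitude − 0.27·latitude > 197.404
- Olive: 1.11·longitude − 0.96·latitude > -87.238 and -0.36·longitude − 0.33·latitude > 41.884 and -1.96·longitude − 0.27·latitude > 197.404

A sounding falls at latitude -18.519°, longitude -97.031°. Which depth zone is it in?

Amber

1.11·-97.031 − 0.96·-18.519 = -89.926, which is < -87.238
-0.36·-97.031 − 0.33·-18.519 = 41.042, which is < 41.884
-1.96·-97.031 − 0.27·-18.519 = 195.181, which is < 197.404
This sign pattern matches Amber.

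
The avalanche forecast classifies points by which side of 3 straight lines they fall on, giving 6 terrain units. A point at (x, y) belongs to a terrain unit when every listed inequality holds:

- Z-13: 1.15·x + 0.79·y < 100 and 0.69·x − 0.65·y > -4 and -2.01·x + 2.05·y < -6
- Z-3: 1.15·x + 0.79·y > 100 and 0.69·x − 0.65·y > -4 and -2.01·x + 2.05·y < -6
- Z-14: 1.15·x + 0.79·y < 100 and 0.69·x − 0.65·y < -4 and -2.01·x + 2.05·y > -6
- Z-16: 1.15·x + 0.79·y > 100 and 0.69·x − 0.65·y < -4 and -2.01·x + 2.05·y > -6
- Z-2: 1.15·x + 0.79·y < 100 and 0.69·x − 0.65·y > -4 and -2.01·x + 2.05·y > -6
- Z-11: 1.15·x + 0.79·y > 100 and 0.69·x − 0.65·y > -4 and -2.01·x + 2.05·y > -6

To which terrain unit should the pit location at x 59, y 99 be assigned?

Z-16

1.15·59 + 0.79·99 = 146.060, which is > 100
0.69·59 − 0.65·99 = -23.640, which is < -4
-2.01·59 + 2.05·99 = 84.360, which is > -6
This sign pattern matches Z-16.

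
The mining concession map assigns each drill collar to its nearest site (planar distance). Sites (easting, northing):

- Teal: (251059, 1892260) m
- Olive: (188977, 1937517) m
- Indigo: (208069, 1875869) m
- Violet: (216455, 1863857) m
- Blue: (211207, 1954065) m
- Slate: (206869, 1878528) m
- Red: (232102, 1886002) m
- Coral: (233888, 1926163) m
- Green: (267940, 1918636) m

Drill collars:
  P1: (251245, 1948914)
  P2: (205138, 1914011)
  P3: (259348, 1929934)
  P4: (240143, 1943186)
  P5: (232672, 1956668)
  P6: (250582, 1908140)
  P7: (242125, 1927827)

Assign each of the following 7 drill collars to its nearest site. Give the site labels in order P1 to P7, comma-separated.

P1 → Coral (d²=818873450.00)
P2 → Olive (d²=813709957.00)
P3 → Green (d²=201467268.00)
P4 → Coral (d²=328907554.00)
P5 → Blue (d²=467521834.00)
P6 → Teal (d²=252401929.00)
P7 → Coral (d²=70617065.00)

Coral, Olive, Green, Coral, Blue, Teal, Coral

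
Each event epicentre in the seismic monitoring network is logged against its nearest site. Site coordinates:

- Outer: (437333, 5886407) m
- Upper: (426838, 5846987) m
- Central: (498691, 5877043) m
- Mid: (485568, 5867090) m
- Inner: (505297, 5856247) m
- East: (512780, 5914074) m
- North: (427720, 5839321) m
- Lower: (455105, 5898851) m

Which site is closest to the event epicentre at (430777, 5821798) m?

Squared distances to each site:
Outer: 4217304017.000; Upper: 650001442.000; Central: 7664321421.000; Mid: 5053418945.000; Inner: 6739964001.000; East: 15239352185.000; North: 316400778.000; Lower: 6529016393.000.
Minimum at North.

North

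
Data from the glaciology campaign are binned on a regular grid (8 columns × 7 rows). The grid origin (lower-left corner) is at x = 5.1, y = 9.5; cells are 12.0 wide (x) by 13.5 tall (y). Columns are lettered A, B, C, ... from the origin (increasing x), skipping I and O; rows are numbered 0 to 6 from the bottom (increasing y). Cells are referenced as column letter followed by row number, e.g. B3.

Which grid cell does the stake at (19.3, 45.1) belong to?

Column index: ⌊(19.3 − 5.1) / 12.0⌋ = ⌊1.183⌋ = 1 → column B
Row offset from origin: ⌊(45.1 − 9.5) / 13.5⌋ = ⌊2.637⌋ = 2 → row 2

B2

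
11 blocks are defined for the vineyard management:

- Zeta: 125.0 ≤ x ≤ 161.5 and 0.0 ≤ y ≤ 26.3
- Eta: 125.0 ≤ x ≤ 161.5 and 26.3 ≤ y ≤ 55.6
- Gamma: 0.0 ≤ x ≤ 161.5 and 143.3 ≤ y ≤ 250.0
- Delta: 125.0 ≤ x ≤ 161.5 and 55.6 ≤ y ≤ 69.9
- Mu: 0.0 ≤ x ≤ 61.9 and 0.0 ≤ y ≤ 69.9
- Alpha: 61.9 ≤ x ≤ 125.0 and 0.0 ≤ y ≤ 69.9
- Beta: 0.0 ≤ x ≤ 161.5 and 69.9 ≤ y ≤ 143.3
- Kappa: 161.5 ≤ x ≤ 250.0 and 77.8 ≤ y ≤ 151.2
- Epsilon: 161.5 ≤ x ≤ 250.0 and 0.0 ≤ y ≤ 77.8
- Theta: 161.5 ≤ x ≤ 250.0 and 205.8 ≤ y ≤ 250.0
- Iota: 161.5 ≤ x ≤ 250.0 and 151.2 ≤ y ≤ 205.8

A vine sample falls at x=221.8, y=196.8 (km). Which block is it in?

Iota

The point has x = 221.8 and y = 196.8.
Only Iota satisfies 161.5 ≤ x ≤ 250.0 and 151.2 ≤ y ≤ 205.8.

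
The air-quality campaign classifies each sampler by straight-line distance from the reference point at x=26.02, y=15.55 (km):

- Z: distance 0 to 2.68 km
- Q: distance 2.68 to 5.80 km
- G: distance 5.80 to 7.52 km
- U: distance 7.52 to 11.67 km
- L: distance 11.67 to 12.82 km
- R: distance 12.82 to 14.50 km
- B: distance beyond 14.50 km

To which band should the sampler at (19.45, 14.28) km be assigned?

G

Distance = √((19.45−26.02)² + (14.28−15.55)²) = √(43.165 + 1.613) = 6.692 km.
5.80 ≤ 6.692 < 7.52 → G.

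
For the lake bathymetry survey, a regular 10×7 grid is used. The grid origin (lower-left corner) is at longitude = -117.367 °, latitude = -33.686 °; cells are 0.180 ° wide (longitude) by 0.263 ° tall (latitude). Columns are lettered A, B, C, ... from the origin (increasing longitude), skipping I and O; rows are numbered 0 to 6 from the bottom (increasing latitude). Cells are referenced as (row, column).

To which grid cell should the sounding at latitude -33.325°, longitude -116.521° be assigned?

(1, E)

Column index: ⌊(-116.521 − -117.367) / 0.180⌋ = ⌊4.700⌋ = 4 → column E
Row offset from origin: ⌊(-33.325 − -33.686) / 0.263⌋ = ⌊1.373⌋ = 1 → row 1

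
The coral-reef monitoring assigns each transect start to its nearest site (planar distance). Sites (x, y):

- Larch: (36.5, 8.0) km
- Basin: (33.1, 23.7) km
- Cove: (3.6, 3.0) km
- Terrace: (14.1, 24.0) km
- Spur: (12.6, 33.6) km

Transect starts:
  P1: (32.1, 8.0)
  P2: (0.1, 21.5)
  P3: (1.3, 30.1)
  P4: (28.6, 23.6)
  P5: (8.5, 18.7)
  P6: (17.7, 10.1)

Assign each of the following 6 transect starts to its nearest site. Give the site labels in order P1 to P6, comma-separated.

P1 → Larch (d²=19.36)
P2 → Terrace (d²=202.25)
P3 → Spur (d²=139.94)
P4 → Basin (d²=20.26)
P5 → Terrace (d²=59.45)
P6 → Terrace (d²=206.17)

Larch, Terrace, Spur, Basin, Terrace, Terrace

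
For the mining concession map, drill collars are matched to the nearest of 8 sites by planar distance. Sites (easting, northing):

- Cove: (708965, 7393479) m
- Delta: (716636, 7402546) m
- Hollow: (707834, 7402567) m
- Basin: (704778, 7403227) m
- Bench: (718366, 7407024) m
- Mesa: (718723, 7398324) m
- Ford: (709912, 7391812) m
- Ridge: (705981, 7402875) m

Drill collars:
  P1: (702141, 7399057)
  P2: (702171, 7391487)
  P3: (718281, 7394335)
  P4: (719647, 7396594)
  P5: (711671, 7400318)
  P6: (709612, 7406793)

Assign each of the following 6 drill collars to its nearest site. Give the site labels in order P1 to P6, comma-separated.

P1 → Basin (d²=24342669.00)
P2 → Cove (d²=50126500.00)
P3 → Mesa (d²=16107485.00)
P4 → Mesa (d²=3846676.00)
P5 → Hollow (d²=19780570.00)
P6 → Hollow (d²=21020360.00)

Basin, Cove, Mesa, Mesa, Hollow, Hollow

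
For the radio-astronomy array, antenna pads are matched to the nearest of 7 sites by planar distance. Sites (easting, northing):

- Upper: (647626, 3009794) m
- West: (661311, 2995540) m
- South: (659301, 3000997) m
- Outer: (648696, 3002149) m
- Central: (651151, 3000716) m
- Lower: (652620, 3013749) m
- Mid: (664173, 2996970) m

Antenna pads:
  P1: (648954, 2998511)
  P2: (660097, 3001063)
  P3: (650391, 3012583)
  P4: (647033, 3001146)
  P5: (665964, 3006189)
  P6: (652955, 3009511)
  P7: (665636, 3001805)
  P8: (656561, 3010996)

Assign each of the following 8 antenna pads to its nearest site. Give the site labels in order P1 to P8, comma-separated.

P1 → Central (d²=9688834.00)
P2 → South (d²=637972.00)
P3 → Lower (d²=6327997.00)
P4 → Outer (d²=3771578.00)
P5 → South (d²=71352433.00)
P6 → Lower (d²=18072869.00)
P7 → Mid (d²=25517594.00)
P8 → Lower (d²=23110490.00)

Central, South, Lower, Outer, South, Lower, Mid, Lower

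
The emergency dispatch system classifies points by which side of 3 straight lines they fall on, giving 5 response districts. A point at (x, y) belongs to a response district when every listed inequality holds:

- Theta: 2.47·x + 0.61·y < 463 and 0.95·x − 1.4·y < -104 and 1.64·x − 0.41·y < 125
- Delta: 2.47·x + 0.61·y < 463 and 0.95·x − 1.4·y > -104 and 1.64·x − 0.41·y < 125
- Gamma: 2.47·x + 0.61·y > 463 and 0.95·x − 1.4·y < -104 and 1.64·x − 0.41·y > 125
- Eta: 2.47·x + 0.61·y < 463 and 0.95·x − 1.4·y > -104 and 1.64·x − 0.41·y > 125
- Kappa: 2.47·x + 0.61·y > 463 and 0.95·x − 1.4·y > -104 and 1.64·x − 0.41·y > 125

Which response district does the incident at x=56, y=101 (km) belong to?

Delta

2.47·56 + 0.61·101 = 199.930, which is < 463
0.95·56 − 1.4·101 = -88.200, which is > -104
1.64·56 − 0.41·101 = 50.430, which is < 125
This sign pattern matches Delta.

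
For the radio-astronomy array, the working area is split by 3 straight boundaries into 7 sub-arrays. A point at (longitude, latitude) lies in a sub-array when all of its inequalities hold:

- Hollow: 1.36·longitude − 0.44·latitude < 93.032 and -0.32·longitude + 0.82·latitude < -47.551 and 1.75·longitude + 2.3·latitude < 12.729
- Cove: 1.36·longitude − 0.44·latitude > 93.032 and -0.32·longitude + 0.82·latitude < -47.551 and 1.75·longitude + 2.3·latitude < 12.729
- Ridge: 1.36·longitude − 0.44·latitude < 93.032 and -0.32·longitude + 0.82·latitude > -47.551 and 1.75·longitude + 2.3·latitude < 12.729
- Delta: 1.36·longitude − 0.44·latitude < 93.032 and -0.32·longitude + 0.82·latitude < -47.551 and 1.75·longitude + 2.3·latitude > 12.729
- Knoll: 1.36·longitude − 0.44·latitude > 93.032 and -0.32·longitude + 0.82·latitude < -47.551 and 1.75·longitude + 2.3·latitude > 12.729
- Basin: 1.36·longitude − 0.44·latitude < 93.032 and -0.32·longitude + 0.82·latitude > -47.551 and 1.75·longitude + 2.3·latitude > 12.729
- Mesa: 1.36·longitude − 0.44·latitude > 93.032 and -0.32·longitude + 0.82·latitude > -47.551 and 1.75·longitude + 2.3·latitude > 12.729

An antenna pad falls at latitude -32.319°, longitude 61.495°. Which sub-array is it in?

Mesa

1.36·61.495 − 0.44·-32.319 = 97.854, which is > 93.032
-0.32·61.495 + 0.82·-32.319 = -46.180, which is > -47.551
1.75·61.495 + 2.3·-32.319 = 33.283, which is > 12.729
This sign pattern matches Mesa.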